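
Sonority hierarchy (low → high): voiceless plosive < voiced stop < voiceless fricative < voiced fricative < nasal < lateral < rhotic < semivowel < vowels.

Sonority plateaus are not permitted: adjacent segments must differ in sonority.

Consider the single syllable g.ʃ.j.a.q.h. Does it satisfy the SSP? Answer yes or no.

Onset: /g/ is a voiced stop (sonority 2), /ʃ/ is a voiceless fricative (sonority 3), /j/ is a semivowel (sonority 8); then the nucleus /a/ (sonority 9).
Onset profile 2-3-8-9 — rises to the nucleus.
Coda: /q/ is a voiceless plosive (sonority 1), /h/ is a voiceless fricative (sonority 3).
Coda profile 9-1-3 — does not strictly fall throughout.

no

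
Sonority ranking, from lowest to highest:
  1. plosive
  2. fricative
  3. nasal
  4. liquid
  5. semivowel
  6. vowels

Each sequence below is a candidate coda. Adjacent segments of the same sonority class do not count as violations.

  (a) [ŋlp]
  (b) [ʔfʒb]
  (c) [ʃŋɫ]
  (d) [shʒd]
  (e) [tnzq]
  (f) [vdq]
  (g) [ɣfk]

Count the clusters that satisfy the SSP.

(a) 3-4-1 → violates
(b) 1-2-2-1 → violates
(c) 2-3-4 → violates
(d) 2-2-2-1 → obeys
(e) 1-3-2-1 → violates
(f) 2-1-1 → obeys
(g) 2-2-1 → obeys

3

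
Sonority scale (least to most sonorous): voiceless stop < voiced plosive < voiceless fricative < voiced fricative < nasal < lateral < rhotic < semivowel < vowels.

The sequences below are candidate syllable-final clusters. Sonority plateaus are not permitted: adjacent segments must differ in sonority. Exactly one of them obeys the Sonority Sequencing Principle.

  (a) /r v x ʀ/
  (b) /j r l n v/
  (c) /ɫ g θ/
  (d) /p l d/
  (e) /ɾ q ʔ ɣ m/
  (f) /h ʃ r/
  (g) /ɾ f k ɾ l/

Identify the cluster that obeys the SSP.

(a) 7-4-3-7 → violates
(b) 8-7-6-5-4 → obeys
(c) 6-2-3 → violates
(d) 1-6-2 → violates
(e) 7-1-1-4-5 → violates
(f) 3-3-7 → violates
(g) 7-3-1-7-6 → violates

b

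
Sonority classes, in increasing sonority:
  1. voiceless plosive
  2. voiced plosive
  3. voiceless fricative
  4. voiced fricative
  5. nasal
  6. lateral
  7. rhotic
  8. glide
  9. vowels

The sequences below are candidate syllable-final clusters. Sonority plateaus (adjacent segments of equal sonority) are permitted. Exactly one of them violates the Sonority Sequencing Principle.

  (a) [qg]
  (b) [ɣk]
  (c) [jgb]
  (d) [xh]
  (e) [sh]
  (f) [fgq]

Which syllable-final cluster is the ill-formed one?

a

(a) 1-2 → violates
(b) 4-1 → obeys
(c) 8-2-2 → obeys
(d) 3-3 → obeys
(e) 3-3 → obeys
(f) 3-2-1 → obeys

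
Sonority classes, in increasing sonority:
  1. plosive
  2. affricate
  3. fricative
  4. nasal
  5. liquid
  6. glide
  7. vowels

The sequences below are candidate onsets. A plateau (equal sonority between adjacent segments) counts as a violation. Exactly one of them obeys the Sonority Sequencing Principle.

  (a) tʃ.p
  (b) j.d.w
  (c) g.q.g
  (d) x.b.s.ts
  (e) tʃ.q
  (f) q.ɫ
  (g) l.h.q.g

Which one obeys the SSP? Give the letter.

f

(a) tʃ.p: profile 2-1 — violates.
(b) j.d.w: profile 6-1-6 — violates.
(c) g.q.g: profile 1-1-1 — violates.
(d) x.b.s.ts: profile 3-1-3-2 — violates.
(e) tʃ.q: profile 2-1 — violates.
(f) q.ɫ: profile 1-5 — obeys.
(g) l.h.q.g: profile 5-3-1-1 — violates.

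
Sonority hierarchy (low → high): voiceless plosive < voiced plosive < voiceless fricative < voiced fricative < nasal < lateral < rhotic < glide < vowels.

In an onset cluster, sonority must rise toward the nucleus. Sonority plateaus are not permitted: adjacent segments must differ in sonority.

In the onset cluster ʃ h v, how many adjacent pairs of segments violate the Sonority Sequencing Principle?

/ʃ/ — voiceless fricative, sonority 3.
/h/ — voiceless fricative, sonority 3.
/v/ — voiced fricative, sonority 4.
/ʃ/→/h/: 3→3 (plateau) — violation.
/h/→/v/: 3→4 (rises) — ok.

1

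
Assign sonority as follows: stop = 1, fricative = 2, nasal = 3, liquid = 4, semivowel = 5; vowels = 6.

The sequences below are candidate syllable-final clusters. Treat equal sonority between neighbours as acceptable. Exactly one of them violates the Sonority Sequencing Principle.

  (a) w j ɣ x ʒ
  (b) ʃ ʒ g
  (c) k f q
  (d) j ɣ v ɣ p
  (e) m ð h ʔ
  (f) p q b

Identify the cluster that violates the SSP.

c

(a) 5-5-2-2-2 → obeys
(b) 2-2-1 → obeys
(c) 1-2-1 → violates
(d) 5-2-2-2-1 → obeys
(e) 3-2-2-1 → obeys
(f) 1-1-1 → obeys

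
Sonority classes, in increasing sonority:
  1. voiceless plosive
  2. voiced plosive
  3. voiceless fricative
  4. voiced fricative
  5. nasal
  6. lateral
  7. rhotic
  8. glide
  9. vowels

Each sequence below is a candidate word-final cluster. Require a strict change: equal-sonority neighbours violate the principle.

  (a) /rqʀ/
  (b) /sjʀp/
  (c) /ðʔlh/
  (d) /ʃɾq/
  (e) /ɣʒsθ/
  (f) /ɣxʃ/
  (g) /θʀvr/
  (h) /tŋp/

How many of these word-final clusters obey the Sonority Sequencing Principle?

0

(a) sonority 7-1-7: ill-formed.
(b) sonority 3-8-7-1: ill-formed.
(c) sonority 4-1-6-3: ill-formed.
(d) sonority 3-7-1: ill-formed.
(e) sonority 4-4-3-3: ill-formed.
(f) sonority 4-3-3: ill-formed.
(g) sonority 3-7-4-7: ill-formed.
(h) sonority 1-5-1: ill-formed.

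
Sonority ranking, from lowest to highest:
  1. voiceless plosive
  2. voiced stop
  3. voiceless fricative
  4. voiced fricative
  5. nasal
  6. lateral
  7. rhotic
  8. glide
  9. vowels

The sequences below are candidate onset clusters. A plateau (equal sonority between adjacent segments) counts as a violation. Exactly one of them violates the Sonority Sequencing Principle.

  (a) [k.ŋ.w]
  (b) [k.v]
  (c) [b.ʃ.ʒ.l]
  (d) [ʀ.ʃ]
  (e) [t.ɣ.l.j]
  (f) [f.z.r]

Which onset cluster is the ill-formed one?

(a) 1-5-8 → obeys
(b) 1-4 → obeys
(c) 2-3-4-6 → obeys
(d) 7-3 → violates
(e) 1-4-6-8 → obeys
(f) 3-4-7 → obeys

d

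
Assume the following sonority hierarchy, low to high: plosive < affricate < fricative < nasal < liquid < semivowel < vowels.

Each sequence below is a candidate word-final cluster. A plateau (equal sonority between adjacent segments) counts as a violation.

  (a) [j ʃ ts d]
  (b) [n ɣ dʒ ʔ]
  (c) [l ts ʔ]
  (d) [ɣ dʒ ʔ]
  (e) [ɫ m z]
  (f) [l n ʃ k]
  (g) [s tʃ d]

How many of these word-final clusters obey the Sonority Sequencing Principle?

(a) 6-3-2-1 → obeys
(b) 4-3-2-1 → obeys
(c) 5-2-1 → obeys
(d) 3-2-1 → obeys
(e) 5-4-3 → obeys
(f) 5-4-3-1 → obeys
(g) 3-2-1 → obeys

7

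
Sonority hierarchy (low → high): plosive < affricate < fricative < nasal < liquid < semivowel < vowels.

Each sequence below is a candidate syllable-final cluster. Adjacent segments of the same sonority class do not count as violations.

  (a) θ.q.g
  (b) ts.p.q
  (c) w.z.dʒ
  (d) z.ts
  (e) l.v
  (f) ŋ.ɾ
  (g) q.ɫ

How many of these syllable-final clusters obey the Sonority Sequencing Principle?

(a) sonority 3-1-1: well-formed.
(b) sonority 2-1-1: well-formed.
(c) sonority 6-3-2: well-formed.
(d) sonority 3-2: well-formed.
(e) sonority 5-3: well-formed.
(f) sonority 4-5: ill-formed.
(g) sonority 1-5: ill-formed.

5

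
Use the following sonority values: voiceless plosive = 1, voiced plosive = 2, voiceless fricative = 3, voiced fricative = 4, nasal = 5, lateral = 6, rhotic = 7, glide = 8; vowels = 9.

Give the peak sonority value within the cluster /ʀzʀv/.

7

/ʀ/ is a rhotic (sonority 7).
/z/ is a voiced fricative (sonority 4).
/ʀ/ is a rhotic (sonority 7).
/v/ is a voiced fricative (sonority 4).
The maximum is 7.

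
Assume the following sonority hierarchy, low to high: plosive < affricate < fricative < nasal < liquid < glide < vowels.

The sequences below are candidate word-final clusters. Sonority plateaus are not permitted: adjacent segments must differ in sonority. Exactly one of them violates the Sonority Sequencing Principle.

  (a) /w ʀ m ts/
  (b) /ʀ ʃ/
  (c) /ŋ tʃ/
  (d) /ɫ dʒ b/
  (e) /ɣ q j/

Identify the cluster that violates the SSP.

e

(a) /w ʀ m ts/: profile 6-5-4-2 — obeys.
(b) /ʀ ʃ/: profile 5-3 — obeys.
(c) /ŋ tʃ/: profile 4-2 — obeys.
(d) /ɫ dʒ b/: profile 5-2-1 — obeys.
(e) /ɣ q j/: profile 3-1-6 — violates.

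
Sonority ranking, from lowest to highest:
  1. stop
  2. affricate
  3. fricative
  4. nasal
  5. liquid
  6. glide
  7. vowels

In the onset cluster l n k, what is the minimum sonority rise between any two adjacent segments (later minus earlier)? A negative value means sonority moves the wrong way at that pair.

-3

/l/ is a liquid (sonority 5).
/n/ is a nasal (sonority 4).
/k/ is a stop (sonority 1).
/l/→/n/: change -1.
/n/→/k/: change -3.
Minimum = -3.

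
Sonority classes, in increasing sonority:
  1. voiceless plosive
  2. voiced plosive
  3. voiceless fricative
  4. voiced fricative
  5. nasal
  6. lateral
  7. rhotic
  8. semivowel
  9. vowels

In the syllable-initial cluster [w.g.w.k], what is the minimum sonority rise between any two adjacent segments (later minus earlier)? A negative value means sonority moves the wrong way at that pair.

/w/: semivowel = 8.
/g/: voiced plosive = 2.
/w/: semivowel = 8.
/k/: voiceless plosive = 1.
/w/→/g/: change -6.
/g/→/w/: change +6.
/w/→/k/: change -7.
Minimum = -7.

-7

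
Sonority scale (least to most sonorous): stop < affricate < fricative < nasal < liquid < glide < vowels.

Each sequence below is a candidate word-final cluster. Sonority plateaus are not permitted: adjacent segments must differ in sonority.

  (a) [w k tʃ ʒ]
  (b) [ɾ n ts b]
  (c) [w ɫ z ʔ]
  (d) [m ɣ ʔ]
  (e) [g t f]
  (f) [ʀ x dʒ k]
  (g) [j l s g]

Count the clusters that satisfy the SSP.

(a) sonority 6-1-2-3: ill-formed.
(b) sonority 5-4-2-1: well-formed.
(c) sonority 6-5-3-1: well-formed.
(d) sonority 4-3-1: well-formed.
(e) sonority 1-1-3: ill-formed.
(f) sonority 5-3-2-1: well-formed.
(g) sonority 6-5-3-1: well-formed.

5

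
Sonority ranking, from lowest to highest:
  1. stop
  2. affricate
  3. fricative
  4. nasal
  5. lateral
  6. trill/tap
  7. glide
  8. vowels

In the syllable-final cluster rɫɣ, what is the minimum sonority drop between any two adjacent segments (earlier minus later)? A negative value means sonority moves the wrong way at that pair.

/r/: trill/tap = 6.
/ɫ/: lateral = 5.
/ɣ/: fricative = 3.
/r/→/ɫ/: change +1.
/ɫ/→/ɣ/: change +2.
Minimum = 1.

1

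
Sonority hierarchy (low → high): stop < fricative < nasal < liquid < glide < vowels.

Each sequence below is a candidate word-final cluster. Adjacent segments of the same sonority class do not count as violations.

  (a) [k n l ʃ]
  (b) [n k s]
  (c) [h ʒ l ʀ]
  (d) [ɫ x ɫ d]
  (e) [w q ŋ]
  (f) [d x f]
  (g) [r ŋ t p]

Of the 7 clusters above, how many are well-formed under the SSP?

(a) 1-3-4-2 → violates
(b) 3-1-2 → violates
(c) 2-2-4-4 → violates
(d) 4-2-4-1 → violates
(e) 5-1-3 → violates
(f) 1-2-2 → violates
(g) 4-3-1-1 → obeys

1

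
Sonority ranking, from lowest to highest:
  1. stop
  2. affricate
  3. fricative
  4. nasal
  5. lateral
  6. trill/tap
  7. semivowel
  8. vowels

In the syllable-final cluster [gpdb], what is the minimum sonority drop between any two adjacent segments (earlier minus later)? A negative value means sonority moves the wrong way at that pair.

/g/: stop = 1.
/p/: stop = 1.
/d/: stop = 1.
/b/: stop = 1.
/g/→/p/: change +0.
/p/→/d/: change +0.
/d/→/b/: change +0.
Minimum = 0.

0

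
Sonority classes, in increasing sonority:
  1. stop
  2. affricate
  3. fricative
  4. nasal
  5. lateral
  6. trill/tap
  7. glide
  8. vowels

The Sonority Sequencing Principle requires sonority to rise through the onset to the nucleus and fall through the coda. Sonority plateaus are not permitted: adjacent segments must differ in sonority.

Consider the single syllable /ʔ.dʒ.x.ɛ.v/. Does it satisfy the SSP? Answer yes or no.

Onset: /ʔ/ is a stop (sonority 1), /dʒ/ is an affricate (sonority 2), /x/ is a fricative (sonority 3); then the nucleus /ɛ/ (sonority 8).
Onset profile 1-2-3-8 — rises to the nucleus.
Coda: /v/ is a fricative (sonority 3).
Coda profile 8-3 — falls from the nucleus.

yes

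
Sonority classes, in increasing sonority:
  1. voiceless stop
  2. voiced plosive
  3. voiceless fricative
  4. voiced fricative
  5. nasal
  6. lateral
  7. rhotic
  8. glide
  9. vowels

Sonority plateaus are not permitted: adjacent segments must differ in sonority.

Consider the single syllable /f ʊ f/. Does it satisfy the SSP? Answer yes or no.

yes

Onset: /f/ is a voiceless fricative (sonority 3); then the nucleus /ʊ/ (sonority 9).
Onset profile 3-9 — rises to the nucleus.
Coda: /f/ is a voiceless fricative (sonority 3).
Coda profile 9-3 — falls from the nucleus.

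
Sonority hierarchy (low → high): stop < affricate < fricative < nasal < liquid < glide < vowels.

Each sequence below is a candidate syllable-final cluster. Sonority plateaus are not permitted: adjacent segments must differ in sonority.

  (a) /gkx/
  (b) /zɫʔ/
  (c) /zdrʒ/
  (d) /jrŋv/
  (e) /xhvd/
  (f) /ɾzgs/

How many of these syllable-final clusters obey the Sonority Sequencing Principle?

(a) sonority 1-1-3: ill-formed.
(b) sonority 3-5-1: ill-formed.
(c) sonority 3-1-5-3: ill-formed.
(d) sonority 6-5-4-3: well-formed.
(e) sonority 3-3-3-1: ill-formed.
(f) sonority 5-3-1-3: ill-formed.

1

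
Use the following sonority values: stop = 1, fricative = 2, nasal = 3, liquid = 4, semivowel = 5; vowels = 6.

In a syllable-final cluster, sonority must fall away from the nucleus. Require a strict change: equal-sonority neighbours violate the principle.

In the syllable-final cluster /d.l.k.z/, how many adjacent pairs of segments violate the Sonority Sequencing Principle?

/d/: stop = 1.
/l/: liquid = 4.
/k/: stop = 1.
/z/: fricative = 2.
/d/→/l/: 1→4 (does not fall) — violation.
/l/→/k/: 4→1 (falls) — ok.
/k/→/z/: 1→2 (does not fall) — violation.

2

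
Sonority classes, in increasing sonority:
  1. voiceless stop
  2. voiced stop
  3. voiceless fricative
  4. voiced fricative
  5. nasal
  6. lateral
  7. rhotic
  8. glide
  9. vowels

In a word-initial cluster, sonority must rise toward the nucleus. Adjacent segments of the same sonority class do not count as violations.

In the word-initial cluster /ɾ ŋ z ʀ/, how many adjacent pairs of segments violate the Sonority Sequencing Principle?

2

/ɾ/: rhotic = 7.
/ŋ/: nasal = 5.
/z/: voiced fricative = 4.
/ʀ/: rhotic = 7.
/ɾ/→/ŋ/: 7→5 (does not rise) — violation.
/ŋ/→/z/: 5→4 (does not rise) — violation.
/z/→/ʀ/: 4→7 (rises) — ok.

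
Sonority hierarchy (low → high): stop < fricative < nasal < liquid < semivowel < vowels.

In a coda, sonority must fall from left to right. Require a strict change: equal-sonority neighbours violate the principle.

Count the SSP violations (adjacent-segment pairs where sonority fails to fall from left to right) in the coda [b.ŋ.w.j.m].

3

/b/ is a stop (sonority 1).
/ŋ/ is a nasal (sonority 3).
/w/ is a semivowel (sonority 5).
/j/ is a semivowel (sonority 5).
/m/ is a nasal (sonority 3).
/b/→/ŋ/: 1→3 (does not fall) — violation.
/ŋ/→/w/: 3→5 (does not fall) — violation.
/w/→/j/: 5→5 (plateau) — violation.
/j/→/m/: 5→3 (falls) — ok.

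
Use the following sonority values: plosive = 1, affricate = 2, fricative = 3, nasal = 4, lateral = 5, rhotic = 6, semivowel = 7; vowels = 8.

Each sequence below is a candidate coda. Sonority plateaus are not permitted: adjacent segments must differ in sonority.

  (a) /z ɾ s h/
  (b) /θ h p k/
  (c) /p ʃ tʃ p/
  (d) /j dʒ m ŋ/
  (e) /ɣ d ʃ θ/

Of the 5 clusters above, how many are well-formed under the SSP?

(a) sonority 3-6-3-3: ill-formed.
(b) sonority 3-3-1-1: ill-formed.
(c) sonority 1-3-2-1: ill-formed.
(d) sonority 7-2-4-4: ill-formed.
(e) sonority 3-1-3-3: ill-formed.

0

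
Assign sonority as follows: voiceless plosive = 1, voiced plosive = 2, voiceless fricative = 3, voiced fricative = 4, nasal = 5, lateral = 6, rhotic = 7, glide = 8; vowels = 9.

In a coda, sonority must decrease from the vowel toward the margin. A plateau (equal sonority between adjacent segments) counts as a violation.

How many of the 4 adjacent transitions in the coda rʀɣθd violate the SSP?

/r/: rhotic = 7.
/ʀ/: rhotic = 7.
/ɣ/: voiced fricative = 4.
/θ/: voiceless fricative = 3.
/d/: voiced plosive = 2.
/r/→/ʀ/: 7→7 (plateau) — violation.
/ʀ/→/ɣ/: 7→4 (falls) — ok.
/ɣ/→/θ/: 4→3 (falls) — ok.
/θ/→/d/: 3→2 (falls) — ok.

1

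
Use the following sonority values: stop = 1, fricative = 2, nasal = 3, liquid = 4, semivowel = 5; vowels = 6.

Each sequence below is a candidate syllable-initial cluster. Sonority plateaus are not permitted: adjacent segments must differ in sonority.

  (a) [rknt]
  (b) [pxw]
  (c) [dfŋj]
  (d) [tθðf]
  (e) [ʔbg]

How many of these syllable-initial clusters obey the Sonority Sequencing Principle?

2

(a) [rknt]: profile 4-1-3-1 — violates.
(b) [pxw]: profile 1-2-5 — obeys.
(c) [dfŋj]: profile 1-2-3-5 — obeys.
(d) [tθðf]: profile 1-2-2-2 — violates.
(e) [ʔbg]: profile 1-1-1 — violates.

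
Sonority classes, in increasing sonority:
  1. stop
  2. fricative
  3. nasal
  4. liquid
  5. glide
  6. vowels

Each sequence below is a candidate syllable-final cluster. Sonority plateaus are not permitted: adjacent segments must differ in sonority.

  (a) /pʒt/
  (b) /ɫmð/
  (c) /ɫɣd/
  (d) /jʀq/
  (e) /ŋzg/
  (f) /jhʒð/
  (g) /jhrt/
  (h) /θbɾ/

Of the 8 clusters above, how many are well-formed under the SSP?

(a) /pʒt/: profile 1-2-1 — violates.
(b) /ɫmð/: profile 4-3-2 — obeys.
(c) /ɫɣd/: profile 4-2-1 — obeys.
(d) /jʀq/: profile 5-4-1 — obeys.
(e) /ŋzg/: profile 3-2-1 — obeys.
(f) /jhʒð/: profile 5-2-2-2 — violates.
(g) /jhrt/: profile 5-2-4-1 — violates.
(h) /θbɾ/: profile 2-1-4 — violates.

4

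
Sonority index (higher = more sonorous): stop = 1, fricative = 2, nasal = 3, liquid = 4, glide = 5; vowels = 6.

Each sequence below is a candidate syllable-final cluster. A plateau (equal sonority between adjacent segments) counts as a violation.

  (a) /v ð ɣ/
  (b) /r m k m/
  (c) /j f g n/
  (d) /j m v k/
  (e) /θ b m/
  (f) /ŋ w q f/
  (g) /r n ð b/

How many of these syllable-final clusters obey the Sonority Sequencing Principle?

(a) sonority 2-2-2: ill-formed.
(b) sonority 4-3-1-3: ill-formed.
(c) sonority 5-2-1-3: ill-formed.
(d) sonority 5-3-2-1: well-formed.
(e) sonority 2-1-3: ill-formed.
(f) sonority 3-5-1-2: ill-formed.
(g) sonority 4-3-2-1: well-formed.

2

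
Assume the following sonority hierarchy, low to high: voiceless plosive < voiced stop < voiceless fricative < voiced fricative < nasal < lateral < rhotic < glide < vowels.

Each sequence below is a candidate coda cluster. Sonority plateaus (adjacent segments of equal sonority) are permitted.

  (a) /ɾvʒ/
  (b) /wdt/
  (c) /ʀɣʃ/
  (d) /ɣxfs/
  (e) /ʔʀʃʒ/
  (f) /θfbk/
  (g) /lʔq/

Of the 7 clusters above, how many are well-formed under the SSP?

6

(a) /ɾvʒ/: profile 7-4-4 — obeys.
(b) /wdt/: profile 8-2-1 — obeys.
(c) /ʀɣʃ/: profile 7-4-3 — obeys.
(d) /ɣxfs/: profile 4-3-3-3 — obeys.
(e) /ʔʀʃʒ/: profile 1-7-3-4 — violates.
(f) /θfbk/: profile 3-3-2-1 — obeys.
(g) /lʔq/: profile 6-1-1 — obeys.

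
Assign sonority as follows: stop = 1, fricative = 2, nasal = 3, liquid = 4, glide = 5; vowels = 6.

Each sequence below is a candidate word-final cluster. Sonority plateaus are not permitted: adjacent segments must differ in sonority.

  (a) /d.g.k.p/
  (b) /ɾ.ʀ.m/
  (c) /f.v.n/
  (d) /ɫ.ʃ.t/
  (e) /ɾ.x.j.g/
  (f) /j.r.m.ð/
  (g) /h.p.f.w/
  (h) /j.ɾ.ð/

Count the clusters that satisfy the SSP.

3

(a) 1-1-1-1 → violates
(b) 4-4-3 → violates
(c) 2-2-3 → violates
(d) 4-2-1 → obeys
(e) 4-2-5-1 → violates
(f) 5-4-3-2 → obeys
(g) 2-1-2-5 → violates
(h) 5-4-2 → obeys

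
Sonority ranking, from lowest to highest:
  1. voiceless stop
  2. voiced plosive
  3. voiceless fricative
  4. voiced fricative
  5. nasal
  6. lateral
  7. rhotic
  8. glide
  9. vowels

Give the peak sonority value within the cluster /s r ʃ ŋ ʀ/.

/s/ is a voiceless fricative (sonority 3).
/r/ is a rhotic (sonority 7).
/ʃ/ is a voiceless fricative (sonority 3).
/ŋ/ is a nasal (sonority 5).
/ʀ/ is a rhotic (sonority 7).
The maximum is 7.

7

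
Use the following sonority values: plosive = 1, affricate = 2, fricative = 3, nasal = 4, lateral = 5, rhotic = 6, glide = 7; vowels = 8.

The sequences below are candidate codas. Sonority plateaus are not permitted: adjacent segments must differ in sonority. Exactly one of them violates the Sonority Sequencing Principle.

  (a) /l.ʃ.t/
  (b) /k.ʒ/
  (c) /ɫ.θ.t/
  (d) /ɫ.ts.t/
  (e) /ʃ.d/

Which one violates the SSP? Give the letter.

b

(a) sonority 5-3-1: well-formed.
(b) sonority 1-3: ill-formed.
(c) sonority 5-3-1: well-formed.
(d) sonority 5-2-1: well-formed.
(e) sonority 3-1: well-formed.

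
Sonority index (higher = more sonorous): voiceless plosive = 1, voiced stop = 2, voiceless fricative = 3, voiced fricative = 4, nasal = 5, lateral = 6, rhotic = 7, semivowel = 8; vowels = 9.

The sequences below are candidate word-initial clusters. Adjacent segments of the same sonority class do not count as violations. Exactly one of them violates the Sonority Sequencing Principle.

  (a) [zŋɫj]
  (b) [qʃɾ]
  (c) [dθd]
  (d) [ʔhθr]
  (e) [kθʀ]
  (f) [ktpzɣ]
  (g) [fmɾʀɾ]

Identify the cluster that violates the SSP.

(a) [zŋɫj]: profile 4-5-6-8 — obeys.
(b) [qʃɾ]: profile 1-3-7 — obeys.
(c) [dθd]: profile 2-3-2 — violates.
(d) [ʔhθr]: profile 1-3-3-7 — obeys.
(e) [kθʀ]: profile 1-3-7 — obeys.
(f) [ktpzɣ]: profile 1-1-1-4-4 — obeys.
(g) [fmɾʀɾ]: profile 3-5-7-7-7 — obeys.

c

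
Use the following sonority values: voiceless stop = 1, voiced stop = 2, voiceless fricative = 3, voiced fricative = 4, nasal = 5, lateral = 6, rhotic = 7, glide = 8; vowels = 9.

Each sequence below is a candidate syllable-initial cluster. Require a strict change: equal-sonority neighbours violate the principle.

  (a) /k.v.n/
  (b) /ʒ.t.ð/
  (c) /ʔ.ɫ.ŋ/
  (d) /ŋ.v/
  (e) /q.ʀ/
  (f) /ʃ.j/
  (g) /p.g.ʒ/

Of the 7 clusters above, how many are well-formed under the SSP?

(a) /k.v.n/: profile 1-4-5 — obeys.
(b) /ʒ.t.ð/: profile 4-1-4 — violates.
(c) /ʔ.ɫ.ŋ/: profile 1-6-5 — violates.
(d) /ŋ.v/: profile 5-4 — violates.
(e) /q.ʀ/: profile 1-7 — obeys.
(f) /ʃ.j/: profile 3-8 — obeys.
(g) /p.g.ʒ/: profile 1-2-4 — obeys.

4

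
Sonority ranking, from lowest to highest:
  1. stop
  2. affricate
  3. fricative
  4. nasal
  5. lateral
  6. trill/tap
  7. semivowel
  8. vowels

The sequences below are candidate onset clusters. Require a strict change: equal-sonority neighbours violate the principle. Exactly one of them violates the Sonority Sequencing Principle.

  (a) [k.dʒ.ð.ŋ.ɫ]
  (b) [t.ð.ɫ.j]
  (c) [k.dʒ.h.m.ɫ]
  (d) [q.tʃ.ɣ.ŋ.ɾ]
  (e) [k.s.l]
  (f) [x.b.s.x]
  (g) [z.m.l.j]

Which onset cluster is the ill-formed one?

f

(a) [k.dʒ.ð.ŋ.ɫ]: profile 1-2-3-4-5 — obeys.
(b) [t.ð.ɫ.j]: profile 1-3-5-7 — obeys.
(c) [k.dʒ.h.m.ɫ]: profile 1-2-3-4-5 — obeys.
(d) [q.tʃ.ɣ.ŋ.ɾ]: profile 1-2-3-4-6 — obeys.
(e) [k.s.l]: profile 1-3-5 — obeys.
(f) [x.b.s.x]: profile 3-1-3-3 — violates.
(g) [z.m.l.j]: profile 3-4-5-7 — obeys.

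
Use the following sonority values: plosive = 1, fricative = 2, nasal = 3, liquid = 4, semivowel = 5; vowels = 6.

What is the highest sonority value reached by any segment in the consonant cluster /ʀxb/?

4

/ʀ/: liquid = 4.
/x/: fricative = 2.
/b/: plosive = 1.
The maximum is 4.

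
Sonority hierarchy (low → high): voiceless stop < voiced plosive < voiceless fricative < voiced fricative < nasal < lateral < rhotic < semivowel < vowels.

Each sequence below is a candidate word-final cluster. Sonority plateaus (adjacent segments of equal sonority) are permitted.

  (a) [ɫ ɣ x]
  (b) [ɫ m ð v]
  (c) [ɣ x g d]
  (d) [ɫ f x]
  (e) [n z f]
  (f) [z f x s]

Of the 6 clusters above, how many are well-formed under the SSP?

6

(a) [ɫ ɣ x]: profile 6-4-3 — obeys.
(b) [ɫ m ð v]: profile 6-5-4-4 — obeys.
(c) [ɣ x g d]: profile 4-3-2-2 — obeys.
(d) [ɫ f x]: profile 6-3-3 — obeys.
(e) [n z f]: profile 5-4-3 — obeys.
(f) [z f x s]: profile 4-3-3-3 — obeys.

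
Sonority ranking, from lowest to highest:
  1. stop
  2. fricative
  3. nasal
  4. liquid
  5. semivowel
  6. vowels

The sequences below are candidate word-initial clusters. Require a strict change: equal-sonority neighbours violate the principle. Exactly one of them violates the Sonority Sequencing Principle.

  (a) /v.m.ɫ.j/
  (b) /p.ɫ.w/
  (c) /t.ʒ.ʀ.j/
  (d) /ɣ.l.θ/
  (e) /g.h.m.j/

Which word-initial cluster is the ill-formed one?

(a) /v.m.ɫ.j/: profile 2-3-4-5 — obeys.
(b) /p.ɫ.w/: profile 1-4-5 — obeys.
(c) /t.ʒ.ʀ.j/: profile 1-2-4-5 — obeys.
(d) /ɣ.l.θ/: profile 2-4-2 — violates.
(e) /g.h.m.j/: profile 1-2-3-5 — obeys.

d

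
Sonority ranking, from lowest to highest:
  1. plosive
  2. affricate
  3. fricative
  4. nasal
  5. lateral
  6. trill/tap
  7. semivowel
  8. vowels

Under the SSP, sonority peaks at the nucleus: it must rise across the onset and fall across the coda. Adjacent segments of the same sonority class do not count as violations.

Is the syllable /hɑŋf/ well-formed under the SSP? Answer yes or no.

Onset: /h/ is a fricative (sonority 3); then the nucleus /ɑ/ (sonority 8).
Onset profile 3-8 — rises to the nucleus.
Coda: /ŋ/ is a nasal (sonority 4), /f/ is a fricative (sonority 3).
Coda profile 8-4-3 — falls from the nucleus.

yes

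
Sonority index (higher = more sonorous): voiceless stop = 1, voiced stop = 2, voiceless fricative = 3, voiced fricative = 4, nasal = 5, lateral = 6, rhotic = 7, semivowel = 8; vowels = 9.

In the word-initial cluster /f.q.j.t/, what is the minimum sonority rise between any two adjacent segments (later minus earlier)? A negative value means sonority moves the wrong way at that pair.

/f/ — voiceless fricative, sonority 3.
/q/ — voiceless stop, sonority 1.
/j/ — semivowel, sonority 8.
/t/ — voiceless stop, sonority 1.
/f/→/q/: change -2.
/q/→/j/: change +7.
/j/→/t/: change -7.
Minimum = -7.

-7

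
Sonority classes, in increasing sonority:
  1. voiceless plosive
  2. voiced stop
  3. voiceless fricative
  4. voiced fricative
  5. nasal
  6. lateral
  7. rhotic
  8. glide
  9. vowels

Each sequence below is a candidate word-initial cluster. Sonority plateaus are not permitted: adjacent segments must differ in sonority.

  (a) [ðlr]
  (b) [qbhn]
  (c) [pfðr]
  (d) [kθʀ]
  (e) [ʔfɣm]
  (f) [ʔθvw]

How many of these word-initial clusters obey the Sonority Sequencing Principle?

6

(a) 4-6-7 → obeys
(b) 1-2-3-5 → obeys
(c) 1-3-4-7 → obeys
(d) 1-3-7 → obeys
(e) 1-3-4-5 → obeys
(f) 1-3-4-8 → obeys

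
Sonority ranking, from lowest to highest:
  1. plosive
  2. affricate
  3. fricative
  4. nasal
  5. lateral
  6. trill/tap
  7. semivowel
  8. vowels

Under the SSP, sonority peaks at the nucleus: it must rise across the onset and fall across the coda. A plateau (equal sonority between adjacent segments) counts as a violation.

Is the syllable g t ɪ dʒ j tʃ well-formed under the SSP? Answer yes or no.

no

Onset: /g/ is a plosive (sonority 1), /t/ is a plosive (sonority 1); then the nucleus /ɪ/ (sonority 8).
Onset profile 1-1-8 — does not strictly rise throughout.
Coda: /dʒ/ is an affricate (sonority 2), /j/ is a semivowel (sonority 7), /tʃ/ is an affricate (sonority 2).
Coda profile 8-2-7-2 — does not strictly fall throughout.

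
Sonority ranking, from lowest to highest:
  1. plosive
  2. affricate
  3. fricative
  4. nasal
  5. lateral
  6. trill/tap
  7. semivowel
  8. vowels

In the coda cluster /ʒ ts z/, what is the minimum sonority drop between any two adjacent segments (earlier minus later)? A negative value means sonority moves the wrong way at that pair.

-1

/ʒ/ is a fricative (sonority 3).
/ts/ is an affricate (sonority 2).
/z/ is a fricative (sonority 3).
/ʒ/→/ts/: change +1.
/ts/→/z/: change -1.
Minimum = -1.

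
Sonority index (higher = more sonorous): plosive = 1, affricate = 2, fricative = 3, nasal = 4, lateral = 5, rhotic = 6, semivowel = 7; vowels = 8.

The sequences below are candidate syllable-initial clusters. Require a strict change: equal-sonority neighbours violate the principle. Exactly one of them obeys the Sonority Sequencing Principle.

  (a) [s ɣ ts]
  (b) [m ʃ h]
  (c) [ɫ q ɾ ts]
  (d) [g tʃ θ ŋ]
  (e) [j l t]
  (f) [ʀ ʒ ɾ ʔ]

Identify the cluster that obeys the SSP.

d

(a) 3-3-2 → violates
(b) 4-3-3 → violates
(c) 5-1-6-2 → violates
(d) 1-2-3-4 → obeys
(e) 7-5-1 → violates
(f) 6-3-6-1 → violates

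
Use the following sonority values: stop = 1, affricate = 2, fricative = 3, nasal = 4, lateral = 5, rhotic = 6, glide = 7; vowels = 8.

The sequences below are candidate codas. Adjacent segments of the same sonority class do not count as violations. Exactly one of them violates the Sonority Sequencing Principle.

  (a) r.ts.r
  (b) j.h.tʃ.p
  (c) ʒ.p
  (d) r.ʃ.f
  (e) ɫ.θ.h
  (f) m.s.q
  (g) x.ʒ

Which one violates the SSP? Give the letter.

a

(a) r.ts.r: profile 6-2-6 — violates.
(b) j.h.tʃ.p: profile 7-3-2-1 — obeys.
(c) ʒ.p: profile 3-1 — obeys.
(d) r.ʃ.f: profile 6-3-3 — obeys.
(e) ɫ.θ.h: profile 5-3-3 — obeys.
(f) m.s.q: profile 4-3-1 — obeys.
(g) x.ʒ: profile 3-3 — obeys.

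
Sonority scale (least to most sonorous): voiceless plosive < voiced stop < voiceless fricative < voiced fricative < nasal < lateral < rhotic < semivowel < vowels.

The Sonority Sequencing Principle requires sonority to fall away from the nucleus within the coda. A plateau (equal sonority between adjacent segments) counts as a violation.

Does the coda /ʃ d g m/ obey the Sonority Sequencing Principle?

/ʃ/ is a voiceless fricative (sonority 3).
/d/ is a voiced stop (sonority 2).
/g/ is a voiced stop (sonority 2).
/m/ is a nasal (sonority 5).
The profile is 3-2-2-5. Between /d/ (2) and /g/ (2) sonority does not fall, so the cluster violates the SSP.

no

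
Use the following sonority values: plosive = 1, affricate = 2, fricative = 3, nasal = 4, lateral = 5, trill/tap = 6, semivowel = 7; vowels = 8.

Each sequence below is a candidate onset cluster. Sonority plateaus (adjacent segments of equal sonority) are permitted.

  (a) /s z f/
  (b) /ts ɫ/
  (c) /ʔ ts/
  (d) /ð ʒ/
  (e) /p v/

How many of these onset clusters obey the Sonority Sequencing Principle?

(a) /s z f/: profile 3-3-3 — obeys.
(b) /ts ɫ/: profile 2-5 — obeys.
(c) /ʔ ts/: profile 1-2 — obeys.
(d) /ð ʒ/: profile 3-3 — obeys.
(e) /p v/: profile 1-3 — obeys.

5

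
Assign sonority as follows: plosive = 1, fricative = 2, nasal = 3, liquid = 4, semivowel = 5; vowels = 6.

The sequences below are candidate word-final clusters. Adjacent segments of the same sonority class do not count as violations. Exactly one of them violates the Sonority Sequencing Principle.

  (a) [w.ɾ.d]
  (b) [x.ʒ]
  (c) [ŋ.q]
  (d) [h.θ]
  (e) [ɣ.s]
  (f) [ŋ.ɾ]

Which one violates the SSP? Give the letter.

(a) 5-4-1 → obeys
(b) 2-2 → obeys
(c) 3-1 → obeys
(d) 2-2 → obeys
(e) 2-2 → obeys
(f) 3-4 → violates

f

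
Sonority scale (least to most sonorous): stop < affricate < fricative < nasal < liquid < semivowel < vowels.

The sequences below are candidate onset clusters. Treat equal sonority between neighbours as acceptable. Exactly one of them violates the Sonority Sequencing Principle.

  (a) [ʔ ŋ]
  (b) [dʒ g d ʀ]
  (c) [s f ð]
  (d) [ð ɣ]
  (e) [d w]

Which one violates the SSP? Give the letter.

b

(a) sonority 1-4: well-formed.
(b) sonority 2-1-1-5: ill-formed.
(c) sonority 3-3-3: well-formed.
(d) sonority 3-3: well-formed.
(e) sonority 1-6: well-formed.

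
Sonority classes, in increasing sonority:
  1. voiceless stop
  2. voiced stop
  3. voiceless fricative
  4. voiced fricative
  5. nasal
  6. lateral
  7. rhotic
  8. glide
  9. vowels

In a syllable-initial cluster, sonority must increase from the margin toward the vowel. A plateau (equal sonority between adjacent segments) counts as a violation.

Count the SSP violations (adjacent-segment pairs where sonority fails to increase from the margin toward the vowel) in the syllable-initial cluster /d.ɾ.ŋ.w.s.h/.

3

/d/ is a voiced stop (sonority 2).
/ɾ/ is a rhotic (sonority 7).
/ŋ/ is a nasal (sonority 5).
/w/ is a glide (sonority 8).
/s/ is a voiceless fricative (sonority 3).
/h/ is a voiceless fricative (sonority 3).
/d/→/ɾ/: 2→7 (rises) — ok.
/ɾ/→/ŋ/: 7→5 (does not rise) — violation.
/ŋ/→/w/: 5→8 (rises) — ok.
/w/→/s/: 8→3 (does not rise) — violation.
/s/→/h/: 3→3 (plateau) — violation.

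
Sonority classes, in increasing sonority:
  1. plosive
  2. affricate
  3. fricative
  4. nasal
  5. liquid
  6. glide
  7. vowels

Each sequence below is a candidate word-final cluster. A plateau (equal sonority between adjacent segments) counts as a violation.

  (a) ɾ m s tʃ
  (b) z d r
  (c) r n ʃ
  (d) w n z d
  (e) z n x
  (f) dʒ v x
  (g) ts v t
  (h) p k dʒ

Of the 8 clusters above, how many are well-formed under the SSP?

(a) ɾ m s tʃ: profile 5-4-3-2 — obeys.
(b) z d r: profile 3-1-5 — violates.
(c) r n ʃ: profile 5-4-3 — obeys.
(d) w n z d: profile 6-4-3-1 — obeys.
(e) z n x: profile 3-4-3 — violates.
(f) dʒ v x: profile 2-3-3 — violates.
(g) ts v t: profile 2-3-1 — violates.
(h) p k dʒ: profile 1-1-2 — violates.

3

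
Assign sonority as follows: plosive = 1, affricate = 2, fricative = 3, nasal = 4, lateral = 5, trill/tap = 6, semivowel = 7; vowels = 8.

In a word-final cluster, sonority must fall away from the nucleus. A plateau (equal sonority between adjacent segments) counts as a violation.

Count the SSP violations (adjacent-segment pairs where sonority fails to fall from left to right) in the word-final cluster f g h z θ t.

/f/ — fricative, sonority 3.
/g/ — plosive, sonority 1.
/h/ — fricative, sonority 3.
/z/ — fricative, sonority 3.
/θ/ — fricative, sonority 3.
/t/ — plosive, sonority 1.
/f/→/g/: 3→1 (falls) — ok.
/g/→/h/: 1→3 (does not fall) — violation.
/h/→/z/: 3→3 (plateau) — violation.
/z/→/θ/: 3→3 (plateau) — violation.
/θ/→/t/: 3→1 (falls) — ok.

3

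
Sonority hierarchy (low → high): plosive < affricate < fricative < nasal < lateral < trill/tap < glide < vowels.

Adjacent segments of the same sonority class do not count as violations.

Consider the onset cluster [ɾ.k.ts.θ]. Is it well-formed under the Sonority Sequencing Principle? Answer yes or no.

no

/ɾ/: trill/tap = 6.
/k/: plosive = 1.
/ts/: affricate = 2.
/θ/: fricative = 3.
The profile is 6-1-2-3. Between /ɾ/ (6) and /k/ (1) sonority does not rise, so the cluster violates the SSP.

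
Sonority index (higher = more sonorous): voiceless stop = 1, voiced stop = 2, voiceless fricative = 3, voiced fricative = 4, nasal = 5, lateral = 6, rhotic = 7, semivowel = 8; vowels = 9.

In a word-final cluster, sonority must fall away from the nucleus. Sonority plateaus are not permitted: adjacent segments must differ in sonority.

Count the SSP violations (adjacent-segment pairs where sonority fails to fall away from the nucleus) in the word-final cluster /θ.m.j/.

2

/θ/ is a voiceless fricative (sonority 3).
/m/ is a nasal (sonority 5).
/j/ is a semivowel (sonority 8).
/θ/→/m/: 3→5 (does not fall) — violation.
/m/→/j/: 5→8 (does not fall) — violation.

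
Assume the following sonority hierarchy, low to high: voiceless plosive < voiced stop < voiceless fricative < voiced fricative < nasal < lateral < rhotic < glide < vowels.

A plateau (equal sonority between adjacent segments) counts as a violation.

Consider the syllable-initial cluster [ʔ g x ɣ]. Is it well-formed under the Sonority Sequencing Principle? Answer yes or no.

/ʔ/ is a voiceless plosive (sonority 1).
/g/ is a voiced stop (sonority 2).
/x/ is a voiceless fricative (sonority 3).
/ɣ/ is a voiced fricative (sonority 4).
The profile 1-2-3-4 strictly rises, so the syllable-initial cluster satisfies the SSP.

yes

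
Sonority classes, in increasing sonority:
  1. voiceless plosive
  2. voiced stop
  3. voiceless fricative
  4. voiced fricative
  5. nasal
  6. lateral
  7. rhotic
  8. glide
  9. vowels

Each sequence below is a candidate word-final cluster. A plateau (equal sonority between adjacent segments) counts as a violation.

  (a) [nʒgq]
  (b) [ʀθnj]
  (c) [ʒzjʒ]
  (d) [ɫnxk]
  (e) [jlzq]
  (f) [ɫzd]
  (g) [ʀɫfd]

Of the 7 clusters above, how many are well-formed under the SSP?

5

(a) [nʒgq]: profile 5-4-2-1 — obeys.
(b) [ʀθnj]: profile 7-3-5-8 — violates.
(c) [ʒzjʒ]: profile 4-4-8-4 — violates.
(d) [ɫnxk]: profile 6-5-3-1 — obeys.
(e) [jlzq]: profile 8-6-4-1 — obeys.
(f) [ɫzd]: profile 6-4-2 — obeys.
(g) [ʀɫfd]: profile 7-6-3-2 — obeys.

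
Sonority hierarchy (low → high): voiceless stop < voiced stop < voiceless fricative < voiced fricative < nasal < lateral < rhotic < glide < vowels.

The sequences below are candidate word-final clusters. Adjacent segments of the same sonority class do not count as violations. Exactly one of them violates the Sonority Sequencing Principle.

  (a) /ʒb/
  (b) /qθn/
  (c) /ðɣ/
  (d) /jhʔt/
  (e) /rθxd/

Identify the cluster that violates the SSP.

b

(a) 4-2 → obeys
(b) 1-3-5 → violates
(c) 4-4 → obeys
(d) 8-3-1-1 → obeys
(e) 7-3-3-2 → obeys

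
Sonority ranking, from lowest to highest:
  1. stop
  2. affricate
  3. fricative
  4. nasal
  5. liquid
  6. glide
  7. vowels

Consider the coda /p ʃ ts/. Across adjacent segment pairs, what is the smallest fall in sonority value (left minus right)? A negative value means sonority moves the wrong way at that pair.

-2

/p/: stop = 1.
/ʃ/: fricative = 3.
/ts/: affricate = 2.
/p/→/ʃ/: change -2.
/ʃ/→/ts/: change +1.
Minimum = -2.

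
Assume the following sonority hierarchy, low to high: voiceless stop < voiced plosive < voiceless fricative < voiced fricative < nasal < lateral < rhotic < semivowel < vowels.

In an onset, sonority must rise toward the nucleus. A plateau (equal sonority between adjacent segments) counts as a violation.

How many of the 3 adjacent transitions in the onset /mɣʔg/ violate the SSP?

2

/m/ — nasal, sonority 5.
/ɣ/ — voiced fricative, sonority 4.
/ʔ/ — voiceless stop, sonority 1.
/g/ — voiced plosive, sonority 2.
/m/→/ɣ/: 5→4 (does not rise) — violation.
/ɣ/→/ʔ/: 4→1 (does not rise) — violation.
/ʔ/→/g/: 1→2 (rises) — ok.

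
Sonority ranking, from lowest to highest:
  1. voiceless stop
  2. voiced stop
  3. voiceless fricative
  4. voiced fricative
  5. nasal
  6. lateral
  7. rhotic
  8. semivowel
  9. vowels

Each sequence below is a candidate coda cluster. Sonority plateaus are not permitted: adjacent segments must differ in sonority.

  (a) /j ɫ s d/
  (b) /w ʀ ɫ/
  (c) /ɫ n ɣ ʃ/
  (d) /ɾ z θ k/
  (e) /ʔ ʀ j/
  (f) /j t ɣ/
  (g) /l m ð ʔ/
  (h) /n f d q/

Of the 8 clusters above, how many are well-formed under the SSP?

6

(a) 8-6-3-2 → obeys
(b) 8-7-6 → obeys
(c) 6-5-4-3 → obeys
(d) 7-4-3-1 → obeys
(e) 1-7-8 → violates
(f) 8-1-4 → violates
(g) 6-5-4-1 → obeys
(h) 5-3-2-1 → obeys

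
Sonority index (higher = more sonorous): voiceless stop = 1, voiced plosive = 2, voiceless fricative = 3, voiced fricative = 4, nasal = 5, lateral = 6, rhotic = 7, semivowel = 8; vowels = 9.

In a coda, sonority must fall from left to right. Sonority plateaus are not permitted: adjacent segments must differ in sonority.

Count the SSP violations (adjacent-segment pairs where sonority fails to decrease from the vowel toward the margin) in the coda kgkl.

/k/: voiceless stop = 1.
/g/: voiced plosive = 2.
/k/: voiceless stop = 1.
/l/: lateral = 6.
/k/→/g/: 1→2 (does not fall) — violation.
/g/→/k/: 2→1 (falls) — ok.
/k/→/l/: 1→6 (does not fall) — violation.

2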